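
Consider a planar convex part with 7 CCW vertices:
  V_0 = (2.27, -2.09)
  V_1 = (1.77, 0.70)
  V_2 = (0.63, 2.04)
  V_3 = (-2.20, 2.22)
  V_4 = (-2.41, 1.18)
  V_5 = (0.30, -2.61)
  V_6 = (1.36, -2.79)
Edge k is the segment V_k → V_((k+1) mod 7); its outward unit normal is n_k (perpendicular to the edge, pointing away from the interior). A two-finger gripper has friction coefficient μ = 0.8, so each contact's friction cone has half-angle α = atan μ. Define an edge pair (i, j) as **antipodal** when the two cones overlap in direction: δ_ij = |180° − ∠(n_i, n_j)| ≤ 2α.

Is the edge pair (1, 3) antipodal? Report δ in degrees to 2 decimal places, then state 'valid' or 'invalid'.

δ = 51.81°, valid

α = atan 0.8 = 38.66°;  2α = 77.32°
edge 1: e_1 = (-1.14, +1.34);  n_1 = (+0.7617, +0.6480)
edge 3: e_3 = (-0.21, -1.04);  n_3 = (-0.9802, +0.1979)
∠(n_1, n_3) = 128.19°
δ = |180° − 128.19°| = 51.81°
51.81° ≤ 2α = 77.32°  →  valid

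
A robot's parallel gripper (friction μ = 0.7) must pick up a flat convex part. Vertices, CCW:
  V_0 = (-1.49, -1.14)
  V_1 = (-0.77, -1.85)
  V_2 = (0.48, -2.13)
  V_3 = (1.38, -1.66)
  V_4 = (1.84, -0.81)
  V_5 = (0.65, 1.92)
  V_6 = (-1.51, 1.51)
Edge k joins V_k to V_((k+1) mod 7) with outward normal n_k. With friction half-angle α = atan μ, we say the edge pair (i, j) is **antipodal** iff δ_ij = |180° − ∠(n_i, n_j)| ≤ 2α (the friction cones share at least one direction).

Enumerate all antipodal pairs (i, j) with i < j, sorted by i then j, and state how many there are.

α = atan 0.7 = 34.99°;  2α = 69.98°
n_0 = (-0.7021, -0.7120)
n_1 = (-0.2186, -0.9758)
n_2 = (+0.4629, -0.8864)
n_3 = (+0.8795, -0.4759)
n_4 = (+0.9167, +0.3996)
n_5 = (-0.1865, +0.9825)
n_6 = (-1.0000, -0.0075)
  (0,1): δ = 148.03°  ·
  (0,2): δ = 107.83°  ·
  (0,3): δ = 73.82°  ·
  (0,4): δ = 21.85°  ✓
  (0,5): δ = 55.35°  ✓
  (0,6): δ = 135.03°  ·
  (1,2): δ = 139.80°  ·
  (1,3): δ = 105.80°  ·
  (1,4): δ = 53.82°  ✓
  (1,5): δ = 23.37°  ✓
  (1,6): δ = 103.06°  ·
  (2,3): δ = 146.00°  ·
  (2,4): δ = 94.02°  ·
  (2,5): δ = 16.83°  ✓
  (2,6): δ = 62.86°  ✓
  (3,4): δ = 128.03°  ·
  (3,5): δ = 50.83°  ✓
  (3,6): δ = 28.85°  ✓
  (4,5): δ = 102.80°  ·
  (4,6): δ = 23.12°  ✓
  (5,6): δ = 100.32°  ·
antipodal pairs: 9

count = 9; pairs: (0,4), (0,5), (1,4), (1,5), (2,5), (2,6), (3,5), (3,6), (4,6)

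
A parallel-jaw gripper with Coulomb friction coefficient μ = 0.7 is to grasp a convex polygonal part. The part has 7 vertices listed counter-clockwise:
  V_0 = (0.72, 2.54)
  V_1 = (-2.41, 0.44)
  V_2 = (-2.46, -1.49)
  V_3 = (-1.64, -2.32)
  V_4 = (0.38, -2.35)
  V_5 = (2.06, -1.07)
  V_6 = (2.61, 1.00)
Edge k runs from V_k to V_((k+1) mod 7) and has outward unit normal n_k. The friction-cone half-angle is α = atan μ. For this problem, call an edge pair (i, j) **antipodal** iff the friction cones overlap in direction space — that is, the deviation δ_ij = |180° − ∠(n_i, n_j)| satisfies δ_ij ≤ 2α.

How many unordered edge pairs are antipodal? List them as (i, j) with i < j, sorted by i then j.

α = atan 0.7 = 34.99°;  2α = 69.98°
n_0 = (-0.5571, +0.8304)
n_1 = (-0.9997, +0.0259)
n_2 = (-0.7114, -0.7028)
n_3 = (-0.0148, -0.9999)
n_4 = (+0.6060, -0.7954)
n_5 = (+0.9665, -0.2568)
n_6 = (+0.6317, +0.7752)
  (0,1): δ = 125.34°  ·
  (0,2): δ = 79.21°  ·
  (0,3): δ = 34.71°  ✓
  (0,4): δ = 3.45°  ✓
  (0,5): δ = 41.26°  ✓
  (0,6): δ = 106.97°  ·
  (1,2): δ = 133.86°  ·
  (1,3): δ = 89.37°  ·
  (1,4): δ = 51.21°  ✓
  (1,5): δ = 13.40°  ✓
  (1,6): δ = 52.31°  ✓
  (2,3): δ = 135.50°  ·
  (2,4): δ = 97.35°  ·
  (2,5): δ = 59.53°  ✓
  (2,6): δ = 6.17°  ✓
  (3,4): δ = 141.85°  ·
  (3,5): δ = 104.03°  ·
  (3,6): δ = 38.32°  ✓
  (4,5): δ = 142.18°  ·
  (4,6): δ = 76.48°  ·
  (5,6): δ = 114.29°  ·
antipodal pairs: 9

count = 9; pairs: (0,3), (0,4), (0,5), (1,4), (1,5), (1,6), (2,5), (2,6), (3,6)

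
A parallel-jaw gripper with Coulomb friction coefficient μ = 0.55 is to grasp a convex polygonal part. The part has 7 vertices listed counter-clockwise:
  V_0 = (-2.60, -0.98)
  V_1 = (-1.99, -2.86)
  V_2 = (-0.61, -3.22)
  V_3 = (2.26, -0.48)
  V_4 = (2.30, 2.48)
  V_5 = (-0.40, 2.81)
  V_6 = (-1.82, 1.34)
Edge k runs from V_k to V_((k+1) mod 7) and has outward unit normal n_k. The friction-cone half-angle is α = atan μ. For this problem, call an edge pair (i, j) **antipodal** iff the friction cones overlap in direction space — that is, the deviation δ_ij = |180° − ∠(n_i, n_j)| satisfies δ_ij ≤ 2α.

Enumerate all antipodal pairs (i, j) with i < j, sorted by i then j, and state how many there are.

α = atan 0.55 = 28.81°;  2α = 57.62°
n_0 = (-0.9512, -0.3086)
n_1 = (-0.2524, -0.9676)
n_2 = (+0.6905, -0.7233)
n_3 = (+0.9999, -0.0135)
n_4 = (+0.1213, +0.9926)
n_5 = (-0.7192, +0.6948)
n_6 = (-0.9479, +0.3187)
  (0,1): δ = 122.60°  ·
  (0,2): δ = 64.30°  ·
  (0,3): δ = 18.75°  ✓
  (0,4): δ = 65.06°  ·
  (0,5): δ = 118.01°  ·
  (0,6): δ = 143.44°  ·
  (1,2): δ = 121.71°  ·
  (1,3): δ = 76.15°  ·
  (1,4): δ = 7.65°  ✓
  (1,5): δ = 60.61°  ·
  (1,6): δ = 86.04°  ·
  (2,3): δ = 134.45°  ·
  (2,4): δ = 50.64°  ✓
  (2,5): δ = 2.32°  ✓
  (2,6): δ = 27.74°  ✓
  (3,4): δ = 96.19°  ·
  (3,5): δ = 43.23°  ✓
  (3,6): δ = 17.81°  ✓
  (4,5): δ = 127.04°  ·
  (4,6): δ = 101.61°  ·
  (5,6): δ = 154.57°  ·
antipodal pairs: 7

count = 7; pairs: (0,3), (1,4), (2,4), (2,5), (2,6), (3,5), (3,6)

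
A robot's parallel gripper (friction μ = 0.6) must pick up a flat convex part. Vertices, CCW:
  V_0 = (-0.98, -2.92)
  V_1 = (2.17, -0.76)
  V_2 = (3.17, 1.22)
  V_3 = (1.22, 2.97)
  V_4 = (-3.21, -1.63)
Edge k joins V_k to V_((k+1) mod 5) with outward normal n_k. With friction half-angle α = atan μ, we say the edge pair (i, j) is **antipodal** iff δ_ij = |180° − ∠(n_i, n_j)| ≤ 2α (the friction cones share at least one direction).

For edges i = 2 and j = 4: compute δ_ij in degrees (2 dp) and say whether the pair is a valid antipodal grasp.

δ = 11.86°, valid

α = atan 0.6 = 30.96°;  2α = 61.93°
edge 2: e_2 = (-1.95, +1.75);  n_2 = (+0.6679, +0.7442)
edge 4: e_4 = (+2.23, -1.29);  n_4 = (-0.5007, -0.8656)
∠(n_2, n_4) = 168.14°
δ = |180° − 168.14°| = 11.86°
11.86° ≤ 2α = 61.93°  →  valid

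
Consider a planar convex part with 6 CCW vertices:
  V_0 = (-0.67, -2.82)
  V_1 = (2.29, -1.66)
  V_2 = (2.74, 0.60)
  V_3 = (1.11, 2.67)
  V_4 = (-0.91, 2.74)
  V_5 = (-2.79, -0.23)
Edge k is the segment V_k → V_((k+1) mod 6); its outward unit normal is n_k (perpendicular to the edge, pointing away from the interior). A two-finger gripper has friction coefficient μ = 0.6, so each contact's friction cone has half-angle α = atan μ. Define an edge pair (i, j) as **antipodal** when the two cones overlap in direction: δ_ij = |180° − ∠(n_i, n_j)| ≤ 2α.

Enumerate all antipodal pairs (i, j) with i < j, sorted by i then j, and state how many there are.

count = 6; pairs: (0,3), (0,4), (1,4), (1,5), (2,5), (3,5)

α = atan 0.6 = 30.96°;  2α = 61.93°
n_0 = (+0.3649, -0.9311)
n_1 = (+0.9807, -0.1953)
n_2 = (+0.7857, +0.6187)
n_3 = (+0.0346, +0.9994)
n_4 = (-0.8449, +0.5348)
n_5 = (-0.7738, -0.6334)
  (0,1): δ = 122.66°  ·
  (0,2): δ = 73.18°  ·
  (0,3): δ = 23.38°  ✓
  (0,4): δ = 36.27°  ✓
  (0,5): δ = 107.90°  ·
  (1,2): δ = 130.52°  ·
  (1,3): δ = 80.72°  ·
  (1,4): δ = 21.07°  ✓
  (1,5): δ = 50.56°  ✓
  (2,3): δ = 130.20°  ·
  (2,4): δ = 70.55°  ·
  (2,5): δ = 1.08°  ✓
  (3,4): δ = 120.35°  ·
  (3,5): δ = 48.71°  ✓
  (4,5): δ = 108.36°  ·
antipodal pairs: 6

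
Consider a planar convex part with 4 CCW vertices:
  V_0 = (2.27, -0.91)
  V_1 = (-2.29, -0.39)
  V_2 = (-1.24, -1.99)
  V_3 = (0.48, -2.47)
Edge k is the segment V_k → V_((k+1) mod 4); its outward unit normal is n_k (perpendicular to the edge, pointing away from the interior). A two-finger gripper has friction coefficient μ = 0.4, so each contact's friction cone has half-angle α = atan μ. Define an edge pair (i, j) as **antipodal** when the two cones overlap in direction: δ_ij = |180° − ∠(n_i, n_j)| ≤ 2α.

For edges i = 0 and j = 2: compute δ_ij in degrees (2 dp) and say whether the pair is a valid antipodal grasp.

δ = 9.09°, valid

α = atan 0.4 = 21.80°;  2α = 43.60°
edge 0: e_0 = (-4.56, +0.52);  n_0 = (+0.1133, +0.9936)
edge 2: e_2 = (+1.72, -0.48);  n_2 = (-0.2688, -0.9632)
∠(n_0, n_2) = 170.91°
δ = |180° − 170.91°| = 9.09°
9.09° ≤ 2α = 43.60°  →  valid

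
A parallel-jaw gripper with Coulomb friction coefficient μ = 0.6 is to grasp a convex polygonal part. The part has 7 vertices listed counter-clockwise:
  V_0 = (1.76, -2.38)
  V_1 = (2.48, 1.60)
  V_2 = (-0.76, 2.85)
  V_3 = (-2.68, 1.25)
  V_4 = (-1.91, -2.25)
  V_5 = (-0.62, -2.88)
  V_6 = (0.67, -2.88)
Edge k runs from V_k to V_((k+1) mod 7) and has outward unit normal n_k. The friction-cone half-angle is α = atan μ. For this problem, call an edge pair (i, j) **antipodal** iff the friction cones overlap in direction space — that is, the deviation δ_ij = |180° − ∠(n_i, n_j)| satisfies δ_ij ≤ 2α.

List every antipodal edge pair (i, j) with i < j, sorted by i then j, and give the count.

count = 8; pairs: (0,2), (0,3), (1,3), (1,4), (1,5), (1,6), (2,5), (2,6)

α = atan 0.6 = 30.96°;  2α = 61.93°
n_0 = (+0.9840, -0.1780)
n_1 = (+0.3599, +0.9330)
n_2 = (-0.6402, +0.7682)
n_3 = (-0.9766, -0.2149)
n_4 = (-0.4388, -0.8986)
n_5 = (+0.0000, -1.0000)
n_6 = (+0.4169, -0.9089)
  (0,1): δ = 100.84°  ·
  (0,2): δ = 39.94°  ✓
  (0,3): δ = 22.66°  ✓
  (0,4): δ = 74.22°  ·
  (0,5): δ = 100.25°  ·
  (0,6): δ = 124.90°  ·
  (1,2): δ = 119.10°  ·
  (1,3): δ = 56.50°  ✓
  (1,4): δ = 4.93°  ✓
  (1,5): δ = 21.10°  ✓
  (1,6): δ = 45.74°  ✓
  (2,3): δ = 117.40°  ·
  (2,4): δ = 65.84°  ·
  (2,5): δ = 39.81°  ✓
  (2,6): δ = 15.16°  ✓
  (3,4): δ = 128.44°  ·
  (3,5): δ = 102.41°  ·
  (3,6): δ = 77.77°  ·
  (4,5): δ = 153.97°  ·
  (4,6): δ = 129.33°  ·
  (5,6): δ = 155.36°  ·
antipodal pairs: 8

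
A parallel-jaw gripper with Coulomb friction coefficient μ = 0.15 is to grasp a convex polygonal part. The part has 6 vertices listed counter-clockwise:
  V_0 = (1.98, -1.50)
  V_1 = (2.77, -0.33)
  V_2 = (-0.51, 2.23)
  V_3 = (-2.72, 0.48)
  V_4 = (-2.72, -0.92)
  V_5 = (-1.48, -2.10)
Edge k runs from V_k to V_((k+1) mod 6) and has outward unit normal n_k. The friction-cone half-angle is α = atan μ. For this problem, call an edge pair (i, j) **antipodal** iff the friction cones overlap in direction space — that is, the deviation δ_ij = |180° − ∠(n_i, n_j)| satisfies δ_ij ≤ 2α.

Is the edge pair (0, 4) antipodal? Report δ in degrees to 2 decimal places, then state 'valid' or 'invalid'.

δ = 80.45°, invalid

α = atan 0.15 = 8.53°;  2α = 17.06°
edge 0: e_0 = (+0.79, +1.17);  n_0 = (+0.8288, -0.5596)
edge 4: e_4 = (+1.24, -1.18);  n_4 = (-0.6894, -0.7244)
∠(n_0, n_4) = 99.55°
δ = |180° − 99.55°| = 80.45°
80.45° > 2α = 17.06°  →  invalid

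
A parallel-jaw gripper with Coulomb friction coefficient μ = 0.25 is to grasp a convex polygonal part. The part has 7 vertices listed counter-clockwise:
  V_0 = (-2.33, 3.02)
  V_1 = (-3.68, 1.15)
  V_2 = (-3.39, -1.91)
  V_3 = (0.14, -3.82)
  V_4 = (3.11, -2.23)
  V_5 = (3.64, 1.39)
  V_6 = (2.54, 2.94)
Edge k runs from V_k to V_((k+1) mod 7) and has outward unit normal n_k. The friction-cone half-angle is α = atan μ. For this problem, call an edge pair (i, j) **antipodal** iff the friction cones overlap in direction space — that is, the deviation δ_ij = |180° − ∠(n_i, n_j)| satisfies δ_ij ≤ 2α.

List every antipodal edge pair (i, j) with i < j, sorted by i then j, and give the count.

count = 5; pairs: (0,3), (0,4), (1,4), (2,5), (2,6)

α = atan 0.25 = 14.04°;  2α = 28.07°
n_0 = (-0.8108, +0.5853)
n_1 = (-0.9955, -0.0943)
n_2 = (-0.4759, -0.8795)
n_3 = (+0.4720, -0.8816)
n_4 = (+0.9895, -0.1449)
n_5 = (+0.8155, +0.5787)
n_6 = (+0.0164, +0.9999)
  (0,1): δ = 138.76°  ·
  (0,2): δ = 82.59°  ·
  (0,3): δ = 26.01°  ✓
  (0,4): δ = 27.50°  ✓
  (0,5): δ = 71.19°  ·
  (0,6): δ = 124.89°  ·
  (1,2): δ = 123.83°  ·
  (1,3): δ = 67.25°  ·
  (1,4): δ = 13.74°  ✓
  (1,5): δ = 29.95°  ·
  (1,6): δ = 83.65°  ·
  (2,3): δ = 123.42°  ·
  (2,4): δ = 69.91°  ·
  (2,5): δ = 26.22°  ✓
  (2,6): δ = 27.48°  ✓
  (3,4): δ = 126.49°  ·
  (3,5): δ = 82.80°  ·
  (3,6): δ = 29.10°  ·
  (4,5): δ = 136.31°  ·
  (4,6): δ = 82.61°  ·
  (5,6): δ = 126.30°  ·
antipodal pairs: 5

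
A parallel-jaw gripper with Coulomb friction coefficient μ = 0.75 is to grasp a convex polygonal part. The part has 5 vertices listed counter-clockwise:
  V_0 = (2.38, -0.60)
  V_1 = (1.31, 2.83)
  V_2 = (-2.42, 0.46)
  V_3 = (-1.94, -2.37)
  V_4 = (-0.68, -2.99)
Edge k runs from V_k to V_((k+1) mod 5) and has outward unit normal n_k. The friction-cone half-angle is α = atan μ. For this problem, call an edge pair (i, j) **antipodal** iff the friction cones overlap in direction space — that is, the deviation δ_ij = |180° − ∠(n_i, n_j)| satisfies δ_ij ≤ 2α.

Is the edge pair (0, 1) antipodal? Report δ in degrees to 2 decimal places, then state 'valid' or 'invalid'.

α = atan 0.75 = 36.87°;  2α = 73.74°
edge 0: e_0 = (-1.07, +3.43);  n_0 = (+0.9546, +0.2978)
edge 1: e_1 = (-3.73, -2.37);  n_1 = (-0.5363, +0.8440)
∠(n_0, n_1) = 105.11°
δ = |180° − 105.11°| = 74.89°
74.89° > 2α = 73.74°  →  invalid

δ = 74.89°, invalid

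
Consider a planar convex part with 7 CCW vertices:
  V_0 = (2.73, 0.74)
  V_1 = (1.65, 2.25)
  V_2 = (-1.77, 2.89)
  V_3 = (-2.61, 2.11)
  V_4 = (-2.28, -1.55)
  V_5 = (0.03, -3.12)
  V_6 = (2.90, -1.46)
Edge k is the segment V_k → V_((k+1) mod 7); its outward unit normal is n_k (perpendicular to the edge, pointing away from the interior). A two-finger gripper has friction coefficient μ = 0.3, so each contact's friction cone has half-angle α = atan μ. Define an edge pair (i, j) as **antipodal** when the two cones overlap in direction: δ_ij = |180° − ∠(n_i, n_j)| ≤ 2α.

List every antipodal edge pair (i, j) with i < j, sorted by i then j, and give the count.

count = 5; pairs: (0,3), (0,4), (1,4), (2,5), (3,6)

α = atan 0.3 = 16.70°;  2α = 33.40°
n_0 = (+0.8134, +0.5817)
n_1 = (+0.1839, +0.9829)
n_2 = (-0.6805, +0.7328)
n_3 = (-0.9960, -0.0898)
n_4 = (-0.5621, -0.8271)
n_5 = (+0.5007, -0.8656)
n_6 = (+0.9970, +0.0770)
  (0,1): δ = 136.17°  ·
  (0,2): δ = 82.69°  ·
  (0,3): δ = 30.42°  ✓
  (0,4): δ = 20.22°  ✓
  (0,5): δ = 84.47°  ·
  (0,6): δ = 148.85°  ·
  (1,2): δ = 126.52°  ·
  (1,3): δ = 74.25°  ·
  (1,4): δ = 23.60°  ✓
  (1,5): δ = 40.64°  ·
  (1,6): δ = 105.02°  ·
  (2,3): δ = 127.73°  ·
  (2,4): δ = 77.08°  ·
  (2,5): δ = 12.83°  ✓
  (2,6): δ = 51.54°  ·
  (3,4): δ = 129.35°  ·
  (3,5): δ = 65.11°  ·
  (3,6): δ = 0.73°  ✓
  (4,5): δ = 115.75°  ·
  (4,6): δ = 51.38°  ·
  (5,6): δ = 115.63°  ·
antipodal pairs: 5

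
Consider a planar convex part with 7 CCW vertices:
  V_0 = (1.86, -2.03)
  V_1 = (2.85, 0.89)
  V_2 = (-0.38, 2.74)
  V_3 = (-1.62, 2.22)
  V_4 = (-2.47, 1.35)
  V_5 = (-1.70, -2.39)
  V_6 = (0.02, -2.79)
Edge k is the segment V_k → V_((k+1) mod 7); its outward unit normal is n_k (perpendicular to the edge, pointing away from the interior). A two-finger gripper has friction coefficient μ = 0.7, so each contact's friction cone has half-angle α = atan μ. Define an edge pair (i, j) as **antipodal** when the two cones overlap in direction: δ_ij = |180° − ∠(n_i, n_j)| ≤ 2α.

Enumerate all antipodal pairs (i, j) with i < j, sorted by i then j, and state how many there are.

α = atan 0.7 = 34.99°;  2α = 69.98°
n_0 = (+0.9470, -0.3211)
n_1 = (+0.4970, +0.8677)
n_2 = (-0.3867, +0.9222)
n_3 = (-0.7153, +0.6988)
n_4 = (-0.9795, -0.2017)
n_5 = (-0.2265, -0.9740)
n_6 = (+0.3818, -0.9243)
  (0,1): δ = 101.07°  ·
  (0,2): δ = 48.52°  ✓
  (0,3): δ = 25.61°  ✓
  (0,4): δ = 30.36°  ✓
  (0,5): δ = 95.64°  ·
  (0,6): δ = 131.17°  ·
  (1,2): δ = 127.45°  ·
  (1,3): δ = 104.53°  ·
  (1,4): δ = 48.56°  ✓
  (1,5): δ = 16.71°  ✓
  (1,6): δ = 52.24°  ✓
  (2,3): δ = 157.08°  ·
  (2,4): δ = 101.12°  ·
  (2,5): δ = 35.84°  ✓
  (2,6): δ = 0.31°  ✓
  (3,4): δ = 124.03°  ·
  (3,5): δ = 58.76°  ✓
  (3,6): δ = 23.22°  ✓
  (4,5): δ = 114.73°  ·
  (4,6): δ = 79.19°  ·
  (5,6): δ = 144.47°  ·
antipodal pairs: 10

count = 10; pairs: (0,2), (0,3), (0,4), (1,4), (1,5), (1,6), (2,5), (2,6), (3,5), (3,6)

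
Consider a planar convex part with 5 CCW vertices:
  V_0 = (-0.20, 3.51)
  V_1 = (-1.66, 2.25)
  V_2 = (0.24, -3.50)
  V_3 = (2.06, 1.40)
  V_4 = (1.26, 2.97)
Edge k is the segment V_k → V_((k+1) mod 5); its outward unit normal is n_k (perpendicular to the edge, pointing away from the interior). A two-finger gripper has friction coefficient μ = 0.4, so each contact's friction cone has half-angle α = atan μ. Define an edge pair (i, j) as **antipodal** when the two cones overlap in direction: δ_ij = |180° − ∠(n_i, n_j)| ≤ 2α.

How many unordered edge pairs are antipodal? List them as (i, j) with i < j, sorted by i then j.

count = 3; pairs: (0,2), (1,2), (1,3)

α = atan 0.4 = 21.80°;  2α = 43.60°
n_0 = (-0.6533, +0.7571)
n_1 = (-0.9495, -0.3137)
n_2 = (+0.9374, -0.3482)
n_3 = (+0.8910, +0.4540)
n_4 = (+0.3469, +0.9379)
  (0,1): δ = 112.51°  ·
  (0,2): δ = 28.83°  ✓
  (0,3): δ = 76.21°  ·
  (0,4): δ = 118.91°  ·
  (1,2): δ = 38.66°  ✓
  (1,3): δ = 8.72°  ✓
  (1,4): δ = 51.42°  ·
  (2,3): δ = 132.62°  ·
  (2,4): δ = 89.92°  ·
  (3,4): δ = 137.30°  ·
antipodal pairs: 3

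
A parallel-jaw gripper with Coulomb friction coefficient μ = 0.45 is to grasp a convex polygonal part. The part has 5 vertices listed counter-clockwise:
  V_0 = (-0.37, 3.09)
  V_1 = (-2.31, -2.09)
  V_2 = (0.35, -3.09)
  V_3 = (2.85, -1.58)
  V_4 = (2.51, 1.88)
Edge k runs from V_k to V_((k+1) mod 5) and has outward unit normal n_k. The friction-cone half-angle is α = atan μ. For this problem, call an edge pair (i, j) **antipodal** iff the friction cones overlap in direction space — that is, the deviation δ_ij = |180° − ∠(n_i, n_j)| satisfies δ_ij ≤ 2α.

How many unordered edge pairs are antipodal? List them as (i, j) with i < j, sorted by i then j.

count = 3; pairs: (0,2), (0,3), (1,4)

α = atan 0.45 = 24.23°;  2α = 48.46°
n_0 = (-0.9365, +0.3507)
n_1 = (-0.3519, -0.9360)
n_2 = (+0.5170, -0.8560)
n_3 = (+0.9952, +0.0978)
n_4 = (+0.3873, +0.9219)
  (0,1): δ = 90.07°  ·
  (0,2): δ = 38.34°  ✓
  (0,3): δ = 26.14°  ✓
  (0,4): δ = 87.74°  ·
  (1,2): δ = 128.26°  ·
  (1,3): δ = 63.78°  ·
  (1,4): δ = 2.19°  ✓
  (2,3): δ = 115.52°  ·
  (2,4): δ = 53.92°  ·
  (3,4): δ = 118.40°  ·
antipodal pairs: 3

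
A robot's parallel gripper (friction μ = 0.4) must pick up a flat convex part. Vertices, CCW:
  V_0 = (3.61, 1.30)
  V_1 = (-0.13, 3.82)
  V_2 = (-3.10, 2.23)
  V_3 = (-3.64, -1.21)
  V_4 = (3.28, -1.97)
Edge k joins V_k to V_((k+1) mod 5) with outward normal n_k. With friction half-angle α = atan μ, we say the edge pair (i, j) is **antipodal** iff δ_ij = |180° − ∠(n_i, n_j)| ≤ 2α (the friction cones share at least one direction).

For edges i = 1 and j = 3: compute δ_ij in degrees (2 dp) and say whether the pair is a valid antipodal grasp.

α = atan 0.4 = 21.80°;  2α = 43.60°
edge 1: e_1 = (-2.97, -1.59);  n_1 = (-0.4720, +0.8816)
edge 3: e_3 = (+6.92, -0.76);  n_3 = (-0.1092, -0.9940)
∠(n_1, n_3) = 145.57°
δ = |180° − 145.57°| = 34.43°
34.43° ≤ 2α = 43.60°  →  valid

δ = 34.43°, valid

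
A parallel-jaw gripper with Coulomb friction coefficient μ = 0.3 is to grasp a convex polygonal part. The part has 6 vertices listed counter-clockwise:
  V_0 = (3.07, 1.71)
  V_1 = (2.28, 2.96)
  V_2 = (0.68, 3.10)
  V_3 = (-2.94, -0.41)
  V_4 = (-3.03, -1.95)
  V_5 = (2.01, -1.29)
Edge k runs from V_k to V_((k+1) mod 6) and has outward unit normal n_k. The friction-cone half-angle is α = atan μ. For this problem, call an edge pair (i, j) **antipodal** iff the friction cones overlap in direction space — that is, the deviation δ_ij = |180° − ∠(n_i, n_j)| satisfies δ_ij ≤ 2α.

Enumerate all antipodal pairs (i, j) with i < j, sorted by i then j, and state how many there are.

count = 3; pairs: (1,4), (2,5), (3,5)

α = atan 0.3 = 16.70°;  2α = 33.40°
n_0 = (+0.8453, +0.5342)
n_1 = (+0.0872, +0.9962)
n_2 = (-0.6961, +0.7179)
n_3 = (-0.9983, +0.0583)
n_4 = (+0.1298, -0.9915)
n_5 = (+0.9429, -0.3331)
  (0,1): δ = 127.29°  ·
  (0,2): δ = 78.18°  ·
  (0,3): δ = 35.64°  ·
  (0,4): δ = 65.17°  ·
  (0,5): δ = 128.25°  ·
  (1,2): δ = 130.88°  ·
  (1,3): δ = 88.34°  ·
  (1,4): δ = 12.46°  ✓
  (1,5): δ = 75.54°  ·
  (2,3): δ = 137.46°  ·
  (2,4): δ = 36.66°  ·
  (2,5): δ = 26.42°  ✓
  (3,4): δ = 79.19°  ·
  (3,5): δ = 16.12°  ✓
  (4,5): δ = 116.92°  ·
antipodal pairs: 3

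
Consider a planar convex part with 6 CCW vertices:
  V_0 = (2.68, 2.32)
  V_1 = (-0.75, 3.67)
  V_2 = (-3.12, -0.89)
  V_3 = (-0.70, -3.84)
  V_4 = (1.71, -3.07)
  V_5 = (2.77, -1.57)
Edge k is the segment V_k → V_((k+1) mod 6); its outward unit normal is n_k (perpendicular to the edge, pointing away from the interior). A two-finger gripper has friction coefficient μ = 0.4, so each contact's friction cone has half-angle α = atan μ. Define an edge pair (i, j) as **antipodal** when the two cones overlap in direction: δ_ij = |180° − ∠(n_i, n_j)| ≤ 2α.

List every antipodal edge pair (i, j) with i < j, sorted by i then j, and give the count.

count = 5; pairs: (0,2), (0,3), (1,4), (1,5), (2,5)

α = atan 0.4 = 21.80°;  2α = 43.60°
n_0 = (+0.3662, +0.9305)
n_1 = (-0.8873, +0.4612)
n_2 = (-0.7731, -0.6342)
n_3 = (+0.3043, -0.9526)
n_4 = (+0.8167, -0.5771)
n_5 = (+0.9997, +0.0231)
  (0,1): δ = 95.98°  ·
  (0,2): δ = 29.15°  ✓
  (0,3): δ = 39.20°  ✓
  (0,4): δ = 76.24°  ·
  (0,5): δ = 112.81°  ·
  (1,2): δ = 113.17°  ·
  (1,3): δ = 44.82°  ·
  (1,4): δ = 7.79°  ✓
  (1,5): δ = 28.79°  ✓
  (2,3): δ = 111.64°  ·
  (2,4): δ = 74.61°  ·
  (2,5): δ = 38.04°  ✓
  (3,4): δ = 142.97°  ·
  (3,5): δ = 106.39°  ·
  (4,5): δ = 143.43°  ·
antipodal pairs: 5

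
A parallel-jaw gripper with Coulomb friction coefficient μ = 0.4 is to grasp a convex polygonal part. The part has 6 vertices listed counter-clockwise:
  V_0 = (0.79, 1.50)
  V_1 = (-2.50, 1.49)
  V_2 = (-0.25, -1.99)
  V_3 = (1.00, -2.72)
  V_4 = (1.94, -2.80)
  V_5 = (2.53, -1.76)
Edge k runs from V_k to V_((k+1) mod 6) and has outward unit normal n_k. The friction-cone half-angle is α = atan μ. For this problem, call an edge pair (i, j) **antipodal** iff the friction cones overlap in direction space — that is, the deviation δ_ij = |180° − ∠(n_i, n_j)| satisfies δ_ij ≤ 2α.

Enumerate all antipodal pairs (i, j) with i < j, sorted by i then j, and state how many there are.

count = 4; pairs: (0,2), (0,3), (1,5), (2,5)

α = atan 0.4 = 21.80°;  2α = 43.60°
n_0 = (-0.0030, +1.0000)
n_1 = (-0.8398, -0.5430)
n_2 = (-0.5043, -0.8635)
n_3 = (-0.0848, -0.9964)
n_4 = (+0.8698, -0.4934)
n_5 = (+0.8822, +0.4709)
  (0,1): δ = 57.29°  ·
  (0,2): δ = 30.46°  ✓
  (0,3): δ = 5.04°  ✓
  (0,4): δ = 60.26°  ·
  (0,5): δ = 117.92°  ·
  (1,2): δ = 153.17°  ·
  (1,3): δ = 127.75°  ·
  (1,4): δ = 62.45°  ·
  (1,5): δ = 4.79°  ✓
  (2,3): δ = 154.58°  ·
  (2,4): δ = 89.28°  ·
  (2,5): δ = 31.62°  ✓
  (3,4): δ = 114.70°  ·
  (3,5): δ = 57.04°  ·
  (4,5): δ = 122.34°  ·
antipodal pairs: 4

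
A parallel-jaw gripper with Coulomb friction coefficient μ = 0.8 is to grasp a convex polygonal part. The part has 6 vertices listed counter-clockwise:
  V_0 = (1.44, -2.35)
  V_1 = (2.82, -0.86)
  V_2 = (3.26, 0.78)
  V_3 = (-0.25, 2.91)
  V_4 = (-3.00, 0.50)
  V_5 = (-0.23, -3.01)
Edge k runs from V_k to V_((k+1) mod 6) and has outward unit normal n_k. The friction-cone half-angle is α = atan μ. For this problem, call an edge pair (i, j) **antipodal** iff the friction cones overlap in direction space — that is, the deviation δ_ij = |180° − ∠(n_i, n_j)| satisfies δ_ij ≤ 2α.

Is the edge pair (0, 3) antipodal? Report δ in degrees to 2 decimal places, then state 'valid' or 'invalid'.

δ = 5.96°, valid

α = atan 0.8 = 38.66°;  2α = 77.32°
edge 0: e_0 = (+1.38, +1.49);  n_0 = (+0.7337, -0.6795)
edge 3: e_3 = (-2.75, -2.41);  n_3 = (-0.6591, +0.7521)
∠(n_0, n_3) = 174.04°
δ = |180° − 174.04°| = 5.96°
5.96° ≤ 2α = 77.32°  →  valid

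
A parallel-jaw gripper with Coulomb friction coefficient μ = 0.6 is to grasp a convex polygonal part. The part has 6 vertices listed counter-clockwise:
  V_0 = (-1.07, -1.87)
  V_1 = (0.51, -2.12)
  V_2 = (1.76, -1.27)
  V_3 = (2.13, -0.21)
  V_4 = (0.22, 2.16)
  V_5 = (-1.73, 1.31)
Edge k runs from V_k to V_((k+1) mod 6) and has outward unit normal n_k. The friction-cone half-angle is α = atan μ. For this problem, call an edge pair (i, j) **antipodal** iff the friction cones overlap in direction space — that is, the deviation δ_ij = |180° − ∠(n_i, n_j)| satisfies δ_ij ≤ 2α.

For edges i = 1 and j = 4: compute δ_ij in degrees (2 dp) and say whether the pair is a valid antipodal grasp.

α = atan 0.6 = 30.96°;  2α = 61.93°
edge 1: e_1 = (+1.25, +0.85);  n_1 = (+0.5623, -0.8269)
edge 4: e_4 = (-1.95, -0.85);  n_4 = (-0.3996, +0.9167)
∠(n_1, n_4) = 169.34°
δ = |180° − 169.34°| = 10.66°
10.66° ≤ 2α = 61.93°  →  valid

δ = 10.66°, valid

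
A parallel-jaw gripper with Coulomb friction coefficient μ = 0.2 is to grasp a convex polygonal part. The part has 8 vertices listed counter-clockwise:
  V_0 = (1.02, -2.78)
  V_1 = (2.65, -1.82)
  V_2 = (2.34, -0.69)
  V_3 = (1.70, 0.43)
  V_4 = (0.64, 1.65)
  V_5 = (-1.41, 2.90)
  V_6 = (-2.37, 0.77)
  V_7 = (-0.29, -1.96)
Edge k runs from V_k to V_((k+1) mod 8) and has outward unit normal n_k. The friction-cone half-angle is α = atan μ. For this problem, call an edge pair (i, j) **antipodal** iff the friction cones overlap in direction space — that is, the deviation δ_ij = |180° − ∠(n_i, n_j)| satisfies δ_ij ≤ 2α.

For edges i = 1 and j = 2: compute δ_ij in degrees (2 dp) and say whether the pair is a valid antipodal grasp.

δ = 165.60°, invalid

α = atan 0.2 = 11.31°;  2α = 22.62°
edge 1: e_1 = (-0.31, +1.13);  n_1 = (+0.9644, +0.2646)
edge 2: e_2 = (-0.64, +1.12);  n_2 = (+0.8682, +0.4961)
∠(n_1, n_2) = 14.40°
δ = |180° − 14.40°| = 165.60°
165.60° > 2α = 22.62°  →  invalid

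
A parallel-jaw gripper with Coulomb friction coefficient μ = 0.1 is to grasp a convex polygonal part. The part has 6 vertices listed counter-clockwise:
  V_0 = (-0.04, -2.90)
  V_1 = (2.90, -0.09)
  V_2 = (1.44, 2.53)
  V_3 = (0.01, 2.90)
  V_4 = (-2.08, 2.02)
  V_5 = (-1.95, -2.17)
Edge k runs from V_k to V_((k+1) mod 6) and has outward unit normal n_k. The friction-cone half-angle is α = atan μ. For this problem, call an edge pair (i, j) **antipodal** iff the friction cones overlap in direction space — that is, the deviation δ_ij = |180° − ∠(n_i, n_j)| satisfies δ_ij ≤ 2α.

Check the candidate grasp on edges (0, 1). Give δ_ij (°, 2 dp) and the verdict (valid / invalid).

δ = 104.58°, invalid

α = atan 0.1 = 5.71°;  2α = 11.42°
edge 0: e_0 = (+2.94, +2.81);  n_0 = (+0.6909, -0.7229)
edge 1: e_1 = (-1.46, +2.62);  n_1 = (+0.8735, +0.4868)
∠(n_0, n_1) = 75.42°
δ = |180° − 75.42°| = 104.58°
104.58° > 2α = 11.42°  →  invalid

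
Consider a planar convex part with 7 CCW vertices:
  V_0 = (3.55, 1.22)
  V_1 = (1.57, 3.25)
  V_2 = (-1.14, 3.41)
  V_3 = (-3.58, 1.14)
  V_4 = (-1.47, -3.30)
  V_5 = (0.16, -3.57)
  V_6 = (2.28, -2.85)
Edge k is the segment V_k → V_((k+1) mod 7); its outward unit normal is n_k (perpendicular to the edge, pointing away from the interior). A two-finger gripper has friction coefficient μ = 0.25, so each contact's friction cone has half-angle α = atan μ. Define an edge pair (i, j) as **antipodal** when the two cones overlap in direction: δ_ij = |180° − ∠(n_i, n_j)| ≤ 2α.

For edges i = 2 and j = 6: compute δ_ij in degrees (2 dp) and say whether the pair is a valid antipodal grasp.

α = atan 0.25 = 14.04°;  2α = 28.07°
edge 2: e_2 = (-2.44, -2.27);  n_2 = (-0.6811, +0.7322)
edge 6: e_6 = (+1.27, +4.07);  n_6 = (+0.9546, -0.2979)
∠(n_2, n_6) = 150.26°
δ = |180° − 150.26°| = 29.74°
29.74° > 2α = 28.07°  →  invalid

δ = 29.74°, invalid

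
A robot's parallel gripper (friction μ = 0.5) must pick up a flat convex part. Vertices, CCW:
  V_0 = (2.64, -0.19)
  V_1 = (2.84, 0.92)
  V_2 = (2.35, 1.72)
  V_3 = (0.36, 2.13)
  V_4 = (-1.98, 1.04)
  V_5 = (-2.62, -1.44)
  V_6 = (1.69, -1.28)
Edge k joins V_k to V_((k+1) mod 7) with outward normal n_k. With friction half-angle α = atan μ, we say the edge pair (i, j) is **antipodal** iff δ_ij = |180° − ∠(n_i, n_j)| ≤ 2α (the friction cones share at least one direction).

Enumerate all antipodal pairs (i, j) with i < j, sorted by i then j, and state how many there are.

count = 6; pairs: (0,4), (1,4), (2,5), (3,5), (3,6), (4,6)

α = atan 0.5 = 26.57°;  2α = 53.13°
n_0 = (+0.9842, -0.1773)
n_1 = (+0.8528, +0.5223)
n_2 = (+0.2018, +0.9794)
n_3 = (-0.4222, +0.9065)
n_4 = (-0.9683, +0.2499)
n_5 = (+0.0371, -0.9993)
n_6 = (+0.7539, -0.6570)
  (0,1): δ = 138.30°  ·
  (0,2): δ = 91.43°  ·
  (0,3): δ = 54.81°  ·
  (0,4): δ = 4.26°  ✓
  (0,5): δ = 102.34°  ·
  (0,6): δ = 149.14°  ·
  (1,2): δ = 133.13°  ·
  (1,3): δ = 96.51°  ·
  (1,4): δ = 45.96°  ✓
  (1,5): δ = 60.64°  ·
  (1,6): δ = 107.44°  ·
  (2,3): δ = 143.38°  ·
  (2,4): δ = 92.83°  ·
  (2,5): δ = 13.77°  ✓
  (2,6): δ = 60.57°  ·
  (3,4): δ = 129.45°  ·
  (3,5): δ = 22.85°  ✓
  (3,6): δ = 23.95°  ✓
  (4,5): δ = 73.40°  ·
  (4,6): δ = 26.60°  ✓
  (5,6): δ = 133.20°  ·
antipodal pairs: 6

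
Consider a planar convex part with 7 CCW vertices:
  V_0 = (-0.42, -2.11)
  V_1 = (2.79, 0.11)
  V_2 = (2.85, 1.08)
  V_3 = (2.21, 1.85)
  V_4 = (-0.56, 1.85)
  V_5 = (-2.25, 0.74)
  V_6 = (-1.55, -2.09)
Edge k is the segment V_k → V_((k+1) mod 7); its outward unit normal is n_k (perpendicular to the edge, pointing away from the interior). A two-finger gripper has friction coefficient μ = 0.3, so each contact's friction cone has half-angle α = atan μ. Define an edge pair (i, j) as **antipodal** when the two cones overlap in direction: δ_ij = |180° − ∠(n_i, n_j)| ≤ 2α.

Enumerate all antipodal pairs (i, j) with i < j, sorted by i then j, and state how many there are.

count = 4; pairs: (0,4), (1,5), (2,5), (3,6)

α = atan 0.3 = 16.70°;  2α = 33.40°
n_0 = (+0.5688, -0.8225)
n_1 = (+0.9981, -0.0617)
n_2 = (+0.7690, +0.6392)
n_3 = (+0.0000, +1.0000)
n_4 = (-0.5490, +0.8358)
n_5 = (-0.9707, -0.2401)
n_6 = (-0.0177, -0.9998)
  (0,1): δ = 128.21°  ·
  (0,2): δ = 84.93°  ·
  (0,3): δ = 34.67°  ·
  (0,4): δ = 1.37°  ✓
  (0,5): δ = 69.23°  ·
  (0,6): δ = 144.32°  ·
  (1,2): δ = 136.73°  ·
  (1,3): δ = 86.46°  ·
  (1,4): δ = 53.16°  ·
  (1,5): δ = 17.43°  ✓
  (1,6): δ = 92.53°  ·
  (2,3): δ = 129.73°  ·
  (2,4): δ = 96.44°  ·
  (2,5): δ = 25.84°  ✓
  (2,6): δ = 49.25°  ·
  (3,4): δ = 146.70°  ·
  (3,5): δ = 76.11°  ·
  (3,6): δ = 1.01°  ✓
  (4,5): δ = 109.40°  ·
  (4,6): δ = 34.31°  ·
  (5,6): δ = 104.91°  ·
antipodal pairs: 4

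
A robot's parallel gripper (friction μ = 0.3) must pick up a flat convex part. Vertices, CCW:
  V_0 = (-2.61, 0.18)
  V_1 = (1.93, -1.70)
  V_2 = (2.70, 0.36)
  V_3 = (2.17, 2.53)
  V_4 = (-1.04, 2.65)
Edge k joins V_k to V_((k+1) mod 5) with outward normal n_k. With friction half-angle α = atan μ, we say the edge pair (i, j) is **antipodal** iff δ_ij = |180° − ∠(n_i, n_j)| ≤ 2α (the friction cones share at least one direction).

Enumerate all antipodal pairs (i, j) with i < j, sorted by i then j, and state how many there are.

count = 2; pairs: (0,3), (1,4)

α = atan 0.3 = 16.70°;  2α = 33.40°
n_0 = (-0.3826, -0.9239)
n_1 = (+0.9367, -0.3501)
n_2 = (+0.9714, +0.2373)
n_3 = (+0.0374, +0.9993)
n_4 = (-0.8439, +0.5364)
  (0,1): δ = 88.00°  ·
  (0,2): δ = 53.78°  ·
  (0,3): δ = 20.35°  ✓
  (0,4): δ = 80.05°  ·
  (1,2): δ = 145.78°  ·
  (1,3): δ = 71.65°  ·
  (1,4): δ = 11.95°  ✓
  (2,3): δ = 105.87°  ·
  (2,4): δ = 46.17°  ·
  (3,4): δ = 120.30°  ·
antipodal pairs: 2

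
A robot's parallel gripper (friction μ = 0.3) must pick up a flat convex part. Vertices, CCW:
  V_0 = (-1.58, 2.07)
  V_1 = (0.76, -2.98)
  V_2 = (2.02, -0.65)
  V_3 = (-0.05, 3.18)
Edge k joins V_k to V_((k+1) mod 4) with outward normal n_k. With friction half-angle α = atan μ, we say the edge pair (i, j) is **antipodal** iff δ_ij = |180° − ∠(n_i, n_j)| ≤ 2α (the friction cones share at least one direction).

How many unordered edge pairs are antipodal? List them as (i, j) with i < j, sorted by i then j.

α = atan 0.3 = 16.70°;  2α = 33.40°
n_0 = (-0.9073, -0.4204)
n_1 = (+0.8796, -0.4757)
n_2 = (+0.8797, +0.4755)
n_3 = (-0.5872, +0.8094)
  (0,1): δ = 53.26°  ·
  (0,2): δ = 3.53°  ✓
  (0,3): δ = 101.10°  ·
  (1,2): δ = 123.21°  ·
  (1,3): δ = 25.64°  ✓
  (2,3): δ = 82.43°  ·
antipodal pairs: 2

count = 2; pairs: (0,2), (1,3)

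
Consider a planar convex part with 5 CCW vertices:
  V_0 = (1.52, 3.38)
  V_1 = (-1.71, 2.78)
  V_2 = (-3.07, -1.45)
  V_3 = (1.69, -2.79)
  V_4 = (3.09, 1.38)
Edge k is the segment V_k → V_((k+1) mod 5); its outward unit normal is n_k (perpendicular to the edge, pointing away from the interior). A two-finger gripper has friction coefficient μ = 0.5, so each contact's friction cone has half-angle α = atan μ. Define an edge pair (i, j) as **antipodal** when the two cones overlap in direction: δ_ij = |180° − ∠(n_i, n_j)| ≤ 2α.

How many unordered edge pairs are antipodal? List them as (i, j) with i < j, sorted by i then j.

count = 3; pairs: (0,2), (1,3), (2,4)

α = atan 0.5 = 26.57°;  2α = 53.13°
n_0 = (-0.1826, +0.9832)
n_1 = (-0.9520, +0.3061)
n_2 = (-0.2710, -0.9626)
n_3 = (+0.9480, -0.3183)
n_4 = (+0.7866, +0.6175)
  (0,1): δ = 118.35°  ·
  (0,2): δ = 26.25°  ✓
  (0,3): δ = 60.92°  ·
  (0,4): δ = 117.61°  ·
  (1,2): δ = 87.90°  ·
  (1,3): δ = 0.74°  ✓
  (1,4): δ = 55.96°  ·
  (2,3): δ = 92.84°  ·
  (2,4): δ = 36.15°  ✓
  (3,4): δ = 123.31°  ·
antipodal pairs: 3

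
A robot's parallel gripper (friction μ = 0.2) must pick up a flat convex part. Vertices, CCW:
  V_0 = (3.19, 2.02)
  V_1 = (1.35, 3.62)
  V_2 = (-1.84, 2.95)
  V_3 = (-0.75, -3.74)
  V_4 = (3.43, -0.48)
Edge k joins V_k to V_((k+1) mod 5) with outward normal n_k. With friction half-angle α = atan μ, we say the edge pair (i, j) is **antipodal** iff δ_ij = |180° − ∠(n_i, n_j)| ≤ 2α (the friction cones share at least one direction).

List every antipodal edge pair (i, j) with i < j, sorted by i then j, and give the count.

α = atan 0.2 = 11.31°;  2α = 22.62°
n_0 = (+0.6562, +0.7546)
n_1 = (-0.2055, +0.9786)
n_2 = (-0.9870, -0.1608)
n_3 = (+0.6150, -0.7885)
n_4 = (+0.9954, +0.0956)
  (0,1): δ = 127.13°  ·
  (0,2): δ = 39.74°  ·
  (0,3): δ = 78.96°  ·
  (0,4): δ = 136.49°  ·
  (1,2): δ = 92.61°  ·
  (1,3): δ = 26.09°  ·
  (1,4): δ = 83.62°  ·
  (2,3): δ = 61.30°  ·
  (2,4): δ = 3.77°  ✓
  (3,4): δ = 122.47°  ·
antipodal pairs: 1

count = 1; pairs: (2,4)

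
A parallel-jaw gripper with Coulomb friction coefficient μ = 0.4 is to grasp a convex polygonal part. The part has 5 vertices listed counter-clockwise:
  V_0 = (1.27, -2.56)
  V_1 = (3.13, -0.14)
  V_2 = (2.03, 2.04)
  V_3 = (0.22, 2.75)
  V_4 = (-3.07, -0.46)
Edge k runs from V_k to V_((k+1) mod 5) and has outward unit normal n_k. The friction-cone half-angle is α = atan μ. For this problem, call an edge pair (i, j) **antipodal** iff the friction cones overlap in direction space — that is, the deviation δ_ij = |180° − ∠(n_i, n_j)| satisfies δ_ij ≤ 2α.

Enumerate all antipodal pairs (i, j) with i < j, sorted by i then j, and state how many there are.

α = atan 0.4 = 21.80°;  2α = 43.60°
n_0 = (+0.7929, -0.6094)
n_1 = (+0.8928, +0.4505)
n_2 = (+0.3652, +0.9309)
n_3 = (-0.6984, +0.7158)
n_4 = (-0.4356, -0.9002)
  (0,1): δ = 115.68°  ·
  (0,2): δ = 73.87°  ·
  (0,3): δ = 8.16°  ✓
  (0,4): δ = 101.72°  ·
  (1,2): δ = 138.19°  ·
  (1,3): δ = 72.48°  ·
  (1,4): δ = 37.40°  ✓
  (2,3): δ = 114.29°  ·
  (2,4): δ = 4.40°  ✓
  (3,4): δ = 70.12°  ·
antipodal pairs: 3

count = 3; pairs: (0,3), (1,4), (2,4)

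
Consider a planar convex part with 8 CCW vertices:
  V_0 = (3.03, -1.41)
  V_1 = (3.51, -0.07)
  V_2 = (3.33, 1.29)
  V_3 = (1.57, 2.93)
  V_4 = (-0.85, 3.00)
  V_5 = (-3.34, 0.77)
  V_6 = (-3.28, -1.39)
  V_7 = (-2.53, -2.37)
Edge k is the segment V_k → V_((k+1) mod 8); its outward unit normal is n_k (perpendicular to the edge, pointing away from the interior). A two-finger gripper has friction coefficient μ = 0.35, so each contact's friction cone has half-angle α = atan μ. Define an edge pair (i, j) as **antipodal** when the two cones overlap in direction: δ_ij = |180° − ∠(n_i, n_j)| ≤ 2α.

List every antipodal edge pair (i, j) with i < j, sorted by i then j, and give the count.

α = atan 0.35 = 19.29°;  2α = 38.58°
n_0 = (+0.9414, -0.3372)
n_1 = (+0.9914, +0.1312)
n_2 = (+0.6817, +0.7316)
n_3 = (+0.0289, +0.9996)
n_4 = (-0.6671, +0.7449)
n_5 = (-0.9996, -0.0278)
n_6 = (-0.7941, -0.6078)
n_7 = (+0.1701, -0.9854)
  (0,1): δ = 152.75°  ·
  (0,2): δ = 113.27°  ·
  (0,3): δ = 71.95°  ·
  (0,4): δ = 28.44°  ✓
  (0,5): δ = 21.30°  ✓
  (0,6): δ = 57.14°  ·
  (0,7): δ = 119.50°  ·
  (1,2): δ = 140.52°  ·
  (1,3): δ = 99.20°  ·
  (1,4): δ = 55.69°  ·
  (1,5): δ = 5.95°  ✓
  (1,6): δ = 29.89°  ✓
  (1,7): δ = 92.26°  ·
  (2,3): δ = 138.68°  ·
  (2,4): δ = 95.17°  ·
  (2,5): δ = 45.43°  ·
  (2,6): δ = 9.59°  ✓
  (2,7): δ = 52.77°  ·
  (3,4): δ = 136.50°  ·
  (3,5): δ = 86.75°  ·
  (3,6): δ = 50.92°  ·
  (3,7): δ = 11.45°  ✓
  (4,5): δ = 130.26°  ·
  (4,6): δ = 94.42°  ·
  (4,7): δ = 32.05°  ✓
  (5,6): δ = 144.16°  ·
  (5,7): δ = 81.79°  ·
  (6,7): δ = 117.63°  ·
antipodal pairs: 7

count = 7; pairs: (0,4), (0,5), (1,5), (1,6), (2,6), (3,7), (4,7)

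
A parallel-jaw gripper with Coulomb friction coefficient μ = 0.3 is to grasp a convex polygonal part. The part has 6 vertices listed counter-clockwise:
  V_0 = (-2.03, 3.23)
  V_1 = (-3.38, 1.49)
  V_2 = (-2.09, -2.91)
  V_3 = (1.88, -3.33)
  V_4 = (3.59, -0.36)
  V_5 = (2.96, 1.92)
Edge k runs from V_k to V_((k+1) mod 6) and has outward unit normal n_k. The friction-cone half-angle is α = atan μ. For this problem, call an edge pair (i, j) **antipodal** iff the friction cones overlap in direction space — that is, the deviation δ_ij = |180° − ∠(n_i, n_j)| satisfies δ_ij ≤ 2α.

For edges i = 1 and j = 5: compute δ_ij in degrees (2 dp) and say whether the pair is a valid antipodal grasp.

δ = 58.95°, invalid

α = atan 0.3 = 16.70°;  2α = 33.40°
edge 1: e_1 = (+1.29, -4.40);  n_1 = (-0.9596, -0.2813)
edge 5: e_5 = (-4.99, +1.31);  n_5 = (+0.2539, +0.9672)
∠(n_1, n_5) = 121.05°
δ = |180° − 121.05°| = 58.95°
58.95° > 2α = 33.40°  →  invalid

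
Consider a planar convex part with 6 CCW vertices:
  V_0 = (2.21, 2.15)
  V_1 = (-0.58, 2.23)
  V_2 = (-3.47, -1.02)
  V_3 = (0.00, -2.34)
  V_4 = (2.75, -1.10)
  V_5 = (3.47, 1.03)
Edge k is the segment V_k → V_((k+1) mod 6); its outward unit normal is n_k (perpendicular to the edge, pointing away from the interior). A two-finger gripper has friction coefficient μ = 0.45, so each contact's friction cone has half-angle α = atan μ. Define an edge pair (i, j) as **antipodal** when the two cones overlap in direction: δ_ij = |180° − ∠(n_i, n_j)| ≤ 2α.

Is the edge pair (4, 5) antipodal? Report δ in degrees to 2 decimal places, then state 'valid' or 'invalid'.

δ = 112.96°, invalid

α = atan 0.45 = 24.23°;  2α = 48.46°
edge 4: e_4 = (+0.72, +2.13);  n_4 = (+0.9473, -0.3202)
edge 5: e_5 = (-1.26, +1.12);  n_5 = (+0.6644, +0.7474)
∠(n_4, n_5) = 67.04°
δ = |180° − 67.04°| = 112.96°
112.96° > 2α = 48.46°  →  invalid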